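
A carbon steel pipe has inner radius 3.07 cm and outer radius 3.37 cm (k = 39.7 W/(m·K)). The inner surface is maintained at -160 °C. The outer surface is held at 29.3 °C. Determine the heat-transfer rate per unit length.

Q' = 2πk·ΔT/ln(r₂/r₁) = 2π × 39.7 × 189.3 / ln(0.0337/0.0307) = 5.06×10^5 W/m

Q' = 5.06×10^5 W/m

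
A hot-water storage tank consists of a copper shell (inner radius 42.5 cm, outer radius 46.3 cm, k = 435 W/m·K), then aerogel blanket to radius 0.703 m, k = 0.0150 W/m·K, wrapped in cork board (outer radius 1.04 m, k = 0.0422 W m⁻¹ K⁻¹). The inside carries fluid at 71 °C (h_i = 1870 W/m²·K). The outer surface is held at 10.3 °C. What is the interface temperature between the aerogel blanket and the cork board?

T = 21.3 °C

Series thermal resistances, inner to outer:
  R_conv,in = 1/(4πr²h) = 1/(4π·0.425²·1870) = 2.356×10^-4 K/W
  R_copper = (1/0.425 − 1/0.463)/(4πk) = 0.1931/(4π·435) = 3.533×10^-5 K/W
  R_aerogel blanket = (1/0.463 − 1/0.703)/(4πk) = 0.7374/(4π·0.0150) = 3.912 K/W
  R_cork board = (1/0.703 − 1/1.04)/(4πk) = 0.4609/(4π·0.0422) = 0.8692 K/W
ΣR = 2.356×10^-4 + 3.533×10^-5 + 3.912 + 0.8692 = 4.781 K/W
Q = ΔT/ΣR = (71 °C − 10.3 °C)/4.781 = 12.70 W
From the inner boundary to the aerogel blanket/cork board interface, ΣR_partial = 3.912 K/W.
T_interface = T_in − Q·ΣR_partial = 71 °C − (12.70)(3.912) = 21.3 °C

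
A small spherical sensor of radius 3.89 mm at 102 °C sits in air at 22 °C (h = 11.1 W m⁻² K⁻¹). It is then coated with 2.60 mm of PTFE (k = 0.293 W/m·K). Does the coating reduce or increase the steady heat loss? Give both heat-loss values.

Critical radius for a sphere: r_cr = 2k/h = 0.0528 m = 5.28 cm.
Outer radius after coating: r₂ = 0.00389 + 0.00260 = 0.00649 m.
Since r₁ < r_cr and r₂ ≤ r_cr, the coating moves toward the maximum at r_cr — heat loss rises.
Bare: R = 1/(4πr₁²h) = 473.8 K/W; Q = 80/473.8 = 0.169 W.
Coated: R = R_cond + R_conv = 198.2 K/W; Q = 80/198.2 = 0.404 W.

increases: 0.169 → 0.404 W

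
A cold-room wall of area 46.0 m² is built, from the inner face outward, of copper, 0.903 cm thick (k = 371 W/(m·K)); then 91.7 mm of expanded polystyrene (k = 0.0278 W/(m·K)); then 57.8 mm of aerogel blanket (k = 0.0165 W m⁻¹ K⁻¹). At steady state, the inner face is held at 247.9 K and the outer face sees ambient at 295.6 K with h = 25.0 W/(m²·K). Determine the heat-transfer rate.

Q = 321 W

Series thermal resistances, inner to outer:
  R_copper = L/(kA) = 0.00903/(371·46.0) = 5.291×10^-7 K/W
  R_expanded polystyrene = L/(kA) = 0.0917/(0.0278·46.0) = 0.07171 K/W
  R_aerogel blanket = L/(kA) = 0.0578/(0.0165·46.0) = 0.07615 K/W
  R_conv,out = 1/(hA) = 1/(25.0·46.0) = 8.696×10^-4 K/W
ΣR = 5.291×10^-7 + 0.07171 + 0.07615 + 8.696×10^-4 = 0.1487 K/W
Q = ΔT/ΣR = (247.9 K − 295.6 K)/0.1487 = -321 W
(Negative Q ⇒ heat flows inward; heat gain = 321 W.)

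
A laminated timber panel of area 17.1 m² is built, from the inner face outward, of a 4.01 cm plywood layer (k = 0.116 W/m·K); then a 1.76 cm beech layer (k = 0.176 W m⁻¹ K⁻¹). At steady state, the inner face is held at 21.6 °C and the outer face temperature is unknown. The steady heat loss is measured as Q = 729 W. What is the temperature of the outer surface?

Series resistances:
  R_plywood = L/(kA) = 0.0401/(0.116·17.1) = 0.02022 K/W
  R_beech = L/(kA) = 0.0176/(0.176·17.1) = 0.005848 K/W
ΣR = 0.02606 K/W
ΔT = Q·ΣR = 729 × 0.02606 = 19.00 K
Heat flows outward, so T_out = T_in − ΔT = 21.6 − 19.00 = 2.60 °C

T_out = 2.60 °C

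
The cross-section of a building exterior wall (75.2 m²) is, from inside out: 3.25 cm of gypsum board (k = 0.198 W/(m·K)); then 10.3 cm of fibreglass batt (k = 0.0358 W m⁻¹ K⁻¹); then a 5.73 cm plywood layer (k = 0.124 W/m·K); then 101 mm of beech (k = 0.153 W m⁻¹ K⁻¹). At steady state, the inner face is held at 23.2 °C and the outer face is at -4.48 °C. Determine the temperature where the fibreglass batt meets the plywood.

Resistance network (inner→outer):
  R_gypsum board = L/(kA) = 0.0325/(0.198·75.2) = 0.002183 K/W
  R_fibreglass batt = L/(kA) = 0.103/(0.0358·75.2) = 0.03826 K/W
  R_plywood = L/(kA) = 0.0573/(0.124·75.2) = 0.006145 K/W
  R_beech = L/(kA) = 0.101/(0.153·75.2) = 0.008778 K/W
ΣR = 0.002183 + 0.03826 + 0.006145 + 0.008778 = 0.05537 K/W
Q = ΔT/ΣR = (23.2 °C − -4.48 °C)/0.05537 = 499.9 W
From the inner boundary to the fibreglass batt/plywood interface, ΣR_partial = 0.04044 K/W.
T_interface = T_in − Q·ΣR_partial = 23.2 °C − (499.9)(0.04044) = 2.98 °C

T = 2.98 °C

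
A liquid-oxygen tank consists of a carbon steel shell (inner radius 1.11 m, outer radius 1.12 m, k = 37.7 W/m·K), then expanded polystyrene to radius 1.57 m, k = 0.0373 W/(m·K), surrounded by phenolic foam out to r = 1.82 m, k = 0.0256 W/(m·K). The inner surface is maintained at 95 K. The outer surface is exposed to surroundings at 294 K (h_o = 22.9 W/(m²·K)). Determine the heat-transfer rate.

Resistance network (inner→outer):
  R_carbon steel = (1/1.11 − 1/1.12)/(4πk) = 0.008044/(4π·37.7) = 1.698×10^-5 K/W
  R_expanded polystyrene = (1/1.12 − 1/1.57)/(4πk) = 0.2559/(4π·0.0373) = 0.5460 K/W
  R_phenolic foam = (1/1.57 − 1/1.82)/(4πk) = 0.08749/(4π·0.0256) = 0.2720 K/W
  R_conv,out = 1/(4πr²h) = 1/(4π·1.82²·22.9) = 0.001049 K/W
ΣR = 1.698×10^-5 + 0.5460 + 0.2720 + 0.001049 = 0.8191 K/W
Q = ΔT/ΣR = (95 K − 294 K)/0.8191 = -243 W
(Negative Q ⇒ heat flows inward; heat gain = 243 W.)

Q = 243 W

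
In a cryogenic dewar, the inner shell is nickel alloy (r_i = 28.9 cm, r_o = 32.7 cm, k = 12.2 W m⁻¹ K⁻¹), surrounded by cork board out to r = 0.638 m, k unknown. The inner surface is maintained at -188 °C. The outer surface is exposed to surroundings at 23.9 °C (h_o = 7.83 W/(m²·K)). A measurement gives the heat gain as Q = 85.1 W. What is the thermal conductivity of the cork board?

k = 0.0482 W/m·K

ΣR = ΔT/Q = |-188 − 23.9|/85.1 = 2.490 K/W
Known resistances:
  R_nickel alloy = (1/0.289 − 1/0.327)/(4πk) = 0.4021/(4π·12.2) = 0.002623 K/W
  R_conv,out = 1/(4πr²h) = 1/(4π·0.638²·7.83) = 0.02497 K/W
R_cork board = ΣR − ΣR_known = 2.490 − 0.02759 = 2.462 K/W
(1/r₁−1/r₂)/(4πk) = 2.462 ⇒ k = 1.491/(4π·2.462) = 0.0482 W/m·K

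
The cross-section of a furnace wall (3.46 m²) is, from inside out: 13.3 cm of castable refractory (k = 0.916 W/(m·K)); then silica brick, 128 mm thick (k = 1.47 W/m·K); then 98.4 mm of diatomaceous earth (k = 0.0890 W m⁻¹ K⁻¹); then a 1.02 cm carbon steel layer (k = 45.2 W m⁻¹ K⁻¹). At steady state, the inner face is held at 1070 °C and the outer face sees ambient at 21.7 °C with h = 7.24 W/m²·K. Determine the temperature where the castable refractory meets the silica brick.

Series thermal resistances, inner to outer:
  R_castable refractory = L/(kA) = 0.133/(0.916·3.46) = 0.04196 K/W
  R_silica brick = L/(kA) = 0.128/(1.47·3.46) = 0.02517 K/W
  R_diatomaceous earth = L/(kA) = 0.0984/(0.0890·3.46) = 0.3195 K/W
  R_carbon steel = L/(kA) = 0.0102/(45.2·3.46) = 6.522×10^-5 K/W
  R_conv,out = 1/(hA) = 1/(7.24·3.46) = 0.03992 K/W
ΣR = 0.04196 + 0.02517 + 0.3195 + 6.522×10^-5 + 0.03992 = 0.4266 K/W
Q = ΔT/ΣR = (1070 °C − 21.7 °C)/0.4266 = 2457 W
From the inner boundary to the castable refractory/silica brick interface, ΣR_partial = 0.04196 K/W.
T_interface = T_in − Q·ΣR_partial = 1070 °C − (2457)(0.04196) = 967 °C

T = 967 °C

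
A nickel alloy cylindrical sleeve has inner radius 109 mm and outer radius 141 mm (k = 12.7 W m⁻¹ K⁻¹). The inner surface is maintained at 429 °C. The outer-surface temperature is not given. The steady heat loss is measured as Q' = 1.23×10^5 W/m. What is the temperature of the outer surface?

T_out = 32.2 °C

Sum the resistances:
  R'_nickel alloy = ln(0.141/0.109)/(2πk) = 0.2574/(2π·12.7) = 0.003226 m·K/W
ΣR = 0.003226 m·K/W
ΔT = Q'·ΣR = 1.23×10^5 × 0.003226 = 396.8 K
Heat flows outward, so T_out = T_in − ΔT = 429 − 396.8 = 32.2 °C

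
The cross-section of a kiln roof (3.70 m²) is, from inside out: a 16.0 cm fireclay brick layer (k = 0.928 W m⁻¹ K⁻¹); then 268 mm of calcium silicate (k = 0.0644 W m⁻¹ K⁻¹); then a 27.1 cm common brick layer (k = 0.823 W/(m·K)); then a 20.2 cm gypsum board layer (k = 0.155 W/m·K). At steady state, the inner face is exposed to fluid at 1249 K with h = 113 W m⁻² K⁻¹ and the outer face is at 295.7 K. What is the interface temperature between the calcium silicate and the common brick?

T = 556 K

Treat each layer as a resistance in series:
  R_conv,in = 1/(hA) = 1/(113·3.70) = 0.002392 K/W
  R_fireclay brick = L/(kA) = 0.160/(0.928·3.70) = 0.04660 K/W
  R_calcium silicate = L/(kA) = 0.268/(0.0644·3.70) = 1.125 K/W
  R_common brick = L/(kA) = 0.271/(0.823·3.70) = 0.08900 K/W
  R_gypsum board = L/(kA) = 0.202/(0.155·3.70) = 0.3522 K/W
ΣR = 0.002392 + 0.04660 + 1.125 + 0.08900 + 0.3522 = 1.615 K/W
Q = ΔT/ΣR = (1249 K − 295.7 K)/1.615 = 590.3 W
From the inner boundary to the calcium silicate/common brick interface, ΣR_partial = 1.174 K/W.
T_interface = T_in − Q·ΣR_partial = 1249 K − (590.3)(1.174) = 556 K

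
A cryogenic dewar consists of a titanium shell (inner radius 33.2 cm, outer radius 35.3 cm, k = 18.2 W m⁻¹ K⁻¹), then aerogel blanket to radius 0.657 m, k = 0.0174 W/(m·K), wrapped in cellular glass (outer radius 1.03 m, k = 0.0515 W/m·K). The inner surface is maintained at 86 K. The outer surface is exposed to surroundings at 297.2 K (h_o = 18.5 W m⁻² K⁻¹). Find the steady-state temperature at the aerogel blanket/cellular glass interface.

Treat each layer as a resistance in series:
  R_titanium = (1/0.332 − 1/0.353)/(4πk) = 0.1792/(4π·18.2) = 7.835×10^-4 K/W
  R_aerogel blanket = (1/0.353 − 1/0.657)/(4πk) = 1.311/(4π·0.0174) = 5.995 K/W
  R_cellular glass = (1/0.657 − 1/1.03)/(4πk) = 0.5512/(4π·0.0515) = 0.8517 K/W
  R_conv,out = 1/(4πr²h) = 1/(4π·1.03²·18.5) = 0.004055 K/W
ΣR = 7.835×10^-4 + 5.995 + 0.8517 + 0.004055 = 6.852 K/W
Q = ΔT/ΣR = (86 K − 297.2 K)/6.852 = -30.82 W
From the inner boundary to the aerogel blanket/cellular glass interface, ΣR_partial = 5.996 K/W.
T_interface = T_in − Q·ΣR_partial = 86 K − (-30.82)(5.996) = 270.8 K

T = 270.8 K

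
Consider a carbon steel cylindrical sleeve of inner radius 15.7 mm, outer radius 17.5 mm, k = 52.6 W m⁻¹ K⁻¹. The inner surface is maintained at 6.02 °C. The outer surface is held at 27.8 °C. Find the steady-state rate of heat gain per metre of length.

Q' = 66300 W/m

Q' = 2πk·ΔT/ln(r₂/r₁) = 2π × 52.6 × 21.78 / ln(0.0175/0.0157) = 66300 W/m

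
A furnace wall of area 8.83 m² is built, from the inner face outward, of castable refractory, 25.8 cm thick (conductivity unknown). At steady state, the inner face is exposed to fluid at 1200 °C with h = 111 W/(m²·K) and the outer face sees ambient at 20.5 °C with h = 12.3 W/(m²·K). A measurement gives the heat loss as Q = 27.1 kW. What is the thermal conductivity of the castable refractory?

k = 0.878 W/m·K

ΣR = ΔT/Q = |1200 − 20.5|/27100 = 0.04352 K/W
Known resistances:
  R_conv,in = 1/(hA) = 1/(111·8.83) = 0.001020 K/W
  R_conv,out = 1/(hA) = 1/(12.3·8.83) = 0.009207 K/W
R_castable refractory = ΣR − ΣR_known = 0.04352 − 0.01023 = 0.03329 K/W
L/(kA) = 0.03329 ⇒ k = 0.258/(0.03329·8.83) = 0.878 W/m·K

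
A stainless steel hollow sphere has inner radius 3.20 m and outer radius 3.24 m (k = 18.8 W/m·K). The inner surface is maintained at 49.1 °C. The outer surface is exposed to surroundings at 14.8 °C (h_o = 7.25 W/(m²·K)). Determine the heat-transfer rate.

Resistance network (inner→outer):
  R_stainless steel = (1/3.20 − 1/3.24)/(4πk) = 0.003858/(4π·18.8) = 1.633×10^-5 K/W
  R_conv,out = 1/(4πr²h) = 1/(4π·3.24²·7.25) = 0.001046 K/W
ΣR = 1.633×10^-5 + 0.001046 = 0.001062 K/W
Q = ΔT/ΣR = (49.1 °C − 14.8 °C)/0.001062 = 32300 W

Q = 32300 W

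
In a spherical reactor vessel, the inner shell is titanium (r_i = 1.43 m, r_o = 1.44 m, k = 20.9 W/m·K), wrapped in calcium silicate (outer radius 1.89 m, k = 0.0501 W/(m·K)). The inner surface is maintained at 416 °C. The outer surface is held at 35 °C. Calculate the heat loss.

Series thermal resistances, inner to outer:
  R_titanium = (1/1.43 − 1/1.44)/(4πk) = 0.004856/(4π·20.9) = 1.849×10^-5 K/W
  R_calcium silicate = (1/1.44 − 1/1.89)/(4πk) = 0.1653/(4π·0.0501) = 0.2626 K/W
ΣR = 1.849×10^-5 + 0.2626 = 0.2626 K/W
Q = ΔT/ΣR = (416 °C − 35 °C)/0.2626 = 1450 W

Q = 1450 W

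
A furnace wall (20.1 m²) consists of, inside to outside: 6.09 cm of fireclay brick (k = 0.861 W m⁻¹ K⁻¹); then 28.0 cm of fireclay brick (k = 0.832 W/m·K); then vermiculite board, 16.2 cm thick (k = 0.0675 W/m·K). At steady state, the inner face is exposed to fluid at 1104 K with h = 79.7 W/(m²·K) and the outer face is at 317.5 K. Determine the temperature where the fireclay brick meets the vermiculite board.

Treat each layer as a resistance in series:
  R_conv,in = 1/(hA) = 1/(79.7·20.1) = 6.242×10^-4 K/W
  R_fireclay brick = L/(kA) = 0.0609/(0.861·20.1) = 0.003519 K/W
  R_fireclay brick = L/(kA) = 0.280/(0.832·20.1) = 0.01674 K/W
  R_vermiculite board = L/(kA) = 0.162/(0.0675·20.1) = 0.1194 K/W
ΣR = 6.242×10^-4 + 0.003519 + 0.01674 + 0.1194 = 0.1403 K/W
Q = ΔT/ΣR = (1104 K − 317.5 K)/0.1403 = 5606 W
From the inner boundary to the fireclay brick/vermiculite board interface, ΣR_partial = 0.02088 K/W.
T_interface = T_in − Q·ΣR_partial = 1104 K − (5606)(0.02088) = 987 K

T = 987 K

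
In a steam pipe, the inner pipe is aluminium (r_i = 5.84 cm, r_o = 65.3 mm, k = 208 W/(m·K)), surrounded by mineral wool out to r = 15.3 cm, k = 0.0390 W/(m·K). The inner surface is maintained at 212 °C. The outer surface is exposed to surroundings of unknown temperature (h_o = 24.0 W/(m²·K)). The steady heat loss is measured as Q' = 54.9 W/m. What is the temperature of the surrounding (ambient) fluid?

T_out = 18.9 °C

Series resistances:
  R'_aluminium = ln(0.0653/0.0584)/(2πk) = 0.1117/(2π·208) = 8.545×10^-5 m·K/W
  R'_mineral wool = ln(0.153/0.0653)/(2πk) = 0.8514/(2π·0.0390) = 3.475 m·K/W
  R'_conv,out = 1/(2πr h) = 1/(2π·0.153·24.0) = 0.04334 m·K/W
ΣR = 3.518 m·K/W
ΔT = Q'·ΣR = 54.9 × 3.518 = 193.1 K
Heat flows outward, so T_out = T_in − ΔT = 212 − 193.1 = 18.9 °C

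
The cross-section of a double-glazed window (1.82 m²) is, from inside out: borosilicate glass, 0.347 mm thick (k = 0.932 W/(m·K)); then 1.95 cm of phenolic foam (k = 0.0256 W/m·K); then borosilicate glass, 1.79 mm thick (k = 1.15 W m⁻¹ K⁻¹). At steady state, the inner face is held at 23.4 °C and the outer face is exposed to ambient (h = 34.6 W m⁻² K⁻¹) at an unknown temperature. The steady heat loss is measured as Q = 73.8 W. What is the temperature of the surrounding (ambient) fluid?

T_out = -8.74 °C

Series resistances:
  R_borosilicate glass = L/(kA) = 3.47×10^-4/(0.932·1.82) = 2.046×10^-4 K/W
  R_phenolic foam = L/(kA) = 0.0195/(0.0256·1.82) = 0.4185 K/W
  R_borosilicate glass = L/(kA) = 0.00179/(1.15·1.82) = 8.552×10^-4 K/W
  R_conv,out = 1/(hA) = 1/(34.6·1.82) = 0.01588 K/W
ΣR = 0.4355 K/W
ΔT = Q·ΣR = 73.8 × 0.4355 = 32.14 K
Heat flows outward, so T_out = T_in − ΔT = 23.4 − 32.14 = -8.74 °C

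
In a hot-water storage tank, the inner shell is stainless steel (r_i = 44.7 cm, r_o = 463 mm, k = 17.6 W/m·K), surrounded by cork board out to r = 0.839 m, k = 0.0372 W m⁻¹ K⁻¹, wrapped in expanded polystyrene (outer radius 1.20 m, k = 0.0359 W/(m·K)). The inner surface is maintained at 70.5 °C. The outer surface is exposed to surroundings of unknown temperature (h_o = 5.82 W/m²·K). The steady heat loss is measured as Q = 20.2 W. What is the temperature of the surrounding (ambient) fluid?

T_out = 12.4 °C

Sum the resistances:
  R_stainless steel = (1/0.447 − 1/0.463)/(4πk) = 0.07731/(4π·17.6) = 3.495×10^-4 K/W
  R_cork board = (1/0.463 − 1/0.839)/(4πk) = 0.9679/(4π·0.0372) = 2.071 K/W
  R_expanded polystyrene = (1/0.839 − 1/1.20)/(4πk) = 0.3586/(4π·0.0359) = 0.7948 K/W
  R_conv,out = 1/(4πr²h) = 1/(4π·1.20²·5.82) = 0.009495 K/W
ΣR = 2.875 K/W
ΔT = Q·ΣR = 20.2 × 2.875 = 58.07 K
Heat flows outward, so T_out = T_in − ΔT = 70.5 − 58.07 = 12.4 °C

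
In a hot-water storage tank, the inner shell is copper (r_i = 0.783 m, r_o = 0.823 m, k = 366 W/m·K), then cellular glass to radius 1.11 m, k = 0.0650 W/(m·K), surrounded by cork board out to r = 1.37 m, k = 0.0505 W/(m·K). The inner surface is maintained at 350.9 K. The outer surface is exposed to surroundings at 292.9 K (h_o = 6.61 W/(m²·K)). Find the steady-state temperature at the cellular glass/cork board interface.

T = 317.1 K

Resistance network (inner→outer):
  R_copper = (1/0.783 − 1/0.823)/(4πk) = 0.06207/(4π·366) = 1.350×10^-5 K/W
  R_cellular glass = (1/0.823 − 1/1.11)/(4πk) = 0.3142/(4π·0.0650) = 0.3846 K/W
  R_cork board = (1/1.11 − 1/1.37)/(4πk) = 0.1710/(4π·0.0505) = 0.2694 K/W
  R_conv,out = 1/(4πr²h) = 1/(4π·1.37²·6.61) = 0.006414 K/W
ΣR = 1.350×10^-5 + 0.3846 + 0.2694 + 0.006414 = 0.6604 K/W
Q = ΔT/ΣR = (350.9 K − 292.9 K)/0.6604 = 87.83 W
From the inner boundary to the cellular glass/cork board interface, ΣR_partial = 0.3846 K/W.
T_interface = T_in − Q·ΣR_partial = 350.9 K − (87.83)(0.3846) = 317.1 K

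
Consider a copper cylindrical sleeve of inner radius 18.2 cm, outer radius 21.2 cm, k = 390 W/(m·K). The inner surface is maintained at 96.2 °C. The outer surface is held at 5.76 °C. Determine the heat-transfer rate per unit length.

Q' = 1450 kW/m

Q' = 2πk·ΔT/ln(r₂/r₁) = 2π × 390 × 90.44 / ln(0.212/0.182) = 1.45×10^6 W/m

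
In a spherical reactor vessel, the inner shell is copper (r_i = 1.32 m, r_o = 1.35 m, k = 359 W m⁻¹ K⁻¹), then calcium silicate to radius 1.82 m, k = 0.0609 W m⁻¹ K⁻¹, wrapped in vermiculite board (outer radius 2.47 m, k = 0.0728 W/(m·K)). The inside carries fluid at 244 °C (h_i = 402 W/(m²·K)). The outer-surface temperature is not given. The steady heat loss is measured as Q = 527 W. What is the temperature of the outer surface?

T_out = 28.9 °C

Series resistances:
  R_conv,in = 1/(4πr²h) = 1/(4π·1.32²·402) = 1.136×10^-4 K/W
  R_copper = (1/1.32 − 1/1.35)/(4πk) = 0.01684/(4π·359) = 3.732×10^-6 K/W
  R_calcium silicate = (1/1.35 − 1/1.82)/(4πk) = 0.1913/(4π·0.0609) = 0.2500 K/W
  R_vermiculite board = (1/1.82 − 1/2.47)/(4πk) = 0.1446/(4π·0.0728) = 0.1581 K/W
ΣR = 0.4081 K/W
ΔT = Q·ΣR = 527 × 0.4081 = 215.1 K
Heat flows outward, so T_out = T_in − ΔT = 244 − 215.1 = 28.9 °C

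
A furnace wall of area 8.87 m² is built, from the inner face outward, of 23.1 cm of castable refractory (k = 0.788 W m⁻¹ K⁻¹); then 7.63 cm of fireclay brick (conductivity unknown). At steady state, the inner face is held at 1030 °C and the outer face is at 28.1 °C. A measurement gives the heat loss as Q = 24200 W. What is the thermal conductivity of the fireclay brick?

ΣR = ΔT/Q = |1030 − 28.1|/24200 = 0.04140 K/W
Known resistances:
  R_castable refractory = L/(kA) = 0.231/(0.788·8.87) = 0.03305 K/W
R_fireclay brick = ΣR − ΣR_known = 0.04140 − 0.03305 = 0.008350 K/W
L/(kA) = 0.008350 ⇒ k = 0.0763/(0.008350·8.87) = 1.03 W/m·K

k = 1.03 W/m·K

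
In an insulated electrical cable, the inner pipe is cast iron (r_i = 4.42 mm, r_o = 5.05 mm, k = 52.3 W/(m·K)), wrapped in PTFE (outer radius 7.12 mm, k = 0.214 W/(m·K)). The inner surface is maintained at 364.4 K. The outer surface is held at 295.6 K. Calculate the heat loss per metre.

Treat each layer as a resistance in series:
  R'_cast iron = ln(0.00505/0.00442)/(2πk) = 0.1332/(2π·52.3) = 4.055×10^-4 m·K/W
  R'_PTFE = ln(0.00712/0.00505)/(2πk) = 0.3435/(2π·0.214) = 0.2555 m·K/W
ΣR = 4.055×10^-4 + 0.2555 = 0.2559 m·K/W
Q' = ΔT/ΣR = (364.4 K − 295.6 K)/0.2559 = 269 W/m

Q' = 269 W/m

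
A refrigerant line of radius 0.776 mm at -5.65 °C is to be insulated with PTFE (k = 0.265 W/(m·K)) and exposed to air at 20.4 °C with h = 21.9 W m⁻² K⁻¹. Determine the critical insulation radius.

r_cr = 1.21 cm

For a cylinder, r_cr = k_ins/h = 0.265/21.9 = 0.0121 m = 1.21 cm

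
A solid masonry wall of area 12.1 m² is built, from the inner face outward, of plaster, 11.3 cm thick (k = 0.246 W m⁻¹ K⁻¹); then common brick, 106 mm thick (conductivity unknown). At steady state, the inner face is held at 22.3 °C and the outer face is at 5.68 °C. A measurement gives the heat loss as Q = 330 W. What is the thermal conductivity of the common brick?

k = 0.706 W/m·K

ΣR = ΔT/Q = |22.3 − 5.68|/330 = 0.05036 K/W
Known resistances:
  R_plaster = L/(kA) = 0.113/(0.246·12.1) = 0.03796 K/W
R_common brick = ΣR − ΣR_known = 0.05036 − 0.03796 = 0.01240 K/W
L/(kA) = 0.01240 ⇒ k = 0.106/(0.01240·12.1) = 0.706 W/m·K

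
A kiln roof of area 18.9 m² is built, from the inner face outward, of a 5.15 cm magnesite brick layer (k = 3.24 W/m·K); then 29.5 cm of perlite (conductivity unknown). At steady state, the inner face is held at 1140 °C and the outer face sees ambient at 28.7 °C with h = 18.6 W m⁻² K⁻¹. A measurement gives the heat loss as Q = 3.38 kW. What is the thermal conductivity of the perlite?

k = 0.0480 W/m·K

ΣR = ΔT/Q = |1140 − 28.7|/3380 = 0.3288 K/W
Known resistances:
  R_magnesite brick = L/(kA) = 0.0515/(3.24·18.9) = 8.410×10^-4 K/W
  R_conv,out = 1/(hA) = 1/(18.6·18.9) = 0.002845 K/W
R_perlite = ΣR − ΣR_known = 0.3288 − 0.003686 = 0.3251 K/W
L/(kA) = 0.3251 ⇒ k = 0.295/(0.3251·18.9) = 0.0480 W/m·K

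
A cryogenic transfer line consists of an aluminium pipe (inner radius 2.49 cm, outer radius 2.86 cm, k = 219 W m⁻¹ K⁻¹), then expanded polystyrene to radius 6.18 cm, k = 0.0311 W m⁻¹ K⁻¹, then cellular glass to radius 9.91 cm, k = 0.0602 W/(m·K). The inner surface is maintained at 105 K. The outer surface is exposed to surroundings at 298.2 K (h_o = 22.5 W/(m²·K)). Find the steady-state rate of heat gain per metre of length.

Q' = 36.7 W/m

Series thermal resistances, inner to outer:
  R'_aluminium = ln(0.0286/0.0249)/(2πk) = 0.1385/(2π·219) = 1.007×10^-4 m·K/W
  R'_expanded polystyrene = ln(0.0618/0.0286)/(2πk) = 0.7705/(2π·0.0311) = 3.943 m·K/W
  R'_cellular glass = ln(0.0991/0.0618)/(2πk) = 0.4722/(2π·0.0602) = 1.248 m·K/W
  R'_conv,out = 1/(2πr h) = 1/(2π·0.0991·22.5) = 0.07138 m·K/W
ΣR = 1.007×10^-4 + 3.943 + 1.248 + 0.07138 = 5.262 m·K/W
Q' = ΔT/ΣR = (105 K − 298.2 K)/5.262 = -36.7 W/m
(Negative Q' ⇒ heat flows inward; heat gain = 36.7 W/m.)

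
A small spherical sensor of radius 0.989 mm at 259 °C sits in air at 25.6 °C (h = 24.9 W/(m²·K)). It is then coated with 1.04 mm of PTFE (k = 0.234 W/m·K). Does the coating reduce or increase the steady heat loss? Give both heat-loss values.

increases: 0.0714 → 0.245 W

Critical radius for a sphere: r_cr = 2k/h = 0.0188 m = 1.88 cm.
Outer radius after coating: r₂ = 9.89×10^-4 + 0.00104 = 0.002029 m.
Since r₁ < r_cr and r₂ ≤ r_cr, the coating moves toward the maximum at r_cr — heat loss rises.
Bare: R = 1/(4πr₁²h) = 3267 K/W; Q = 233.4/3267 = 0.0714 W.
Coated: R = R_cond + R_conv = 952.5 K/W; Q = 233.4/952.5 = 0.245 W.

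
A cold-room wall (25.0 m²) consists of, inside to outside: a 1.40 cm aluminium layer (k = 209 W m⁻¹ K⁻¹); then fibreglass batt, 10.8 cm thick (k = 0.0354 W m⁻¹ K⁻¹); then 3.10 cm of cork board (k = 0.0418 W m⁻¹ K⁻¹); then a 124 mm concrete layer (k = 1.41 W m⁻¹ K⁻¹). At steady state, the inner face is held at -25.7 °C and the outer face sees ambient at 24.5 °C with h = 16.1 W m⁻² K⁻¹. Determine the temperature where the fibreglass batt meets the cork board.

T = 13.1 °C

Resistance network (inner→outer):
  R_aluminium = L/(kA) = 0.0140/(209·25.0) = 2.679×10^-6 K/W
  R_fibreglass batt = L/(kA) = 0.108/(0.0354·25.0) = 0.1220 K/W
  R_cork board = L/(kA) = 0.0310/(0.0418·25.0) = 0.02967 K/W
  R_concrete = L/(kA) = 0.124/(1.41·25.0) = 0.003518 K/W
  R_conv,out = 1/(hA) = 1/(16.1·25.0) = 0.002484 K/W
ΣR = 2.679×10^-6 + 0.1220 + 0.02967 + 0.003518 + 0.002484 = 0.1577 K/W
Q = ΔT/ΣR = (-25.7 °C − 24.5 °C)/0.1577 = -318.3 W
From the inner boundary to the fibreglass batt/cork board interface, ΣR_partial = 0.1220 K/W.
T_interface = T_in − Q·ΣR_partial = -25.7 °C − (-318.3)(0.1220) = 13.1 °C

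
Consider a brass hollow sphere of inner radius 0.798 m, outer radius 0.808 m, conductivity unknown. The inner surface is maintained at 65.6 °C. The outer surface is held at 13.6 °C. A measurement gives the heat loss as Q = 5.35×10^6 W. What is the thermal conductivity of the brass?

k = 127 W/m·K

ΣR = ΔT/Q = |65.6 − 13.6|/5.35×10^6 = 9.720×10^-6 K/W
(1/r₁−1/r₂)/(4πk) = 9.720×10^-6 ⇒ k = 0.01551/(4π·9.720×10^-6) = 127 W/m·K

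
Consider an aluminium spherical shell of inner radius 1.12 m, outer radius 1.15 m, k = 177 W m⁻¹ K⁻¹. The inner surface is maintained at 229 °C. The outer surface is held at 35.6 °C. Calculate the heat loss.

Q = 18500 kW

Q = 4πk·ΔT/(1/r₁ − 1/r₂) = 4π × 177 × 193.4 / (1/1.12 − 1/1.15) = 1.85×10^7 W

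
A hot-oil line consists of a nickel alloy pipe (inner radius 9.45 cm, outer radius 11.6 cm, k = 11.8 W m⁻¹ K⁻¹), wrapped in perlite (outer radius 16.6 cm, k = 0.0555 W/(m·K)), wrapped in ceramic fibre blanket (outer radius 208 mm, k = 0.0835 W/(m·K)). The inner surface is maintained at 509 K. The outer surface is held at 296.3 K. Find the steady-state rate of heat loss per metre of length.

Q' = 146 W/m

Series thermal resistances, inner to outer:
  R'_nickel alloy = ln(0.116/0.0945)/(2πk) = 0.2050/(2π·11.8) = 0.002765 m·K/W
  R'_perlite = ln(0.166/0.116)/(2πk) = 0.3584/(2π·0.0555) = 1.028 m·K/W
  R'_ceramic fibre blanket = ln(0.208/0.166)/(2πk) = 0.2256/(2π·0.0835) = 0.4299 m·K/W
ΣR = 0.002765 + 1.028 + 0.4299 = 1.461 m·K/W
Q' = ΔT/ΣR = (509 K − 296.3 K)/1.461 = 146 W/m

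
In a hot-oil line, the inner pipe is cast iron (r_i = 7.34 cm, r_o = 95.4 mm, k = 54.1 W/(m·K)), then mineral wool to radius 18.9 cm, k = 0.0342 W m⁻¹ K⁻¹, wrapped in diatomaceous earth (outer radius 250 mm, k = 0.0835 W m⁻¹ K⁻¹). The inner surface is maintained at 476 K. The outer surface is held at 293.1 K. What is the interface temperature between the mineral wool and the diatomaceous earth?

Series thermal resistances, inner to outer:
  R'_cast iron = ln(0.0954/0.0734)/(2πk) = 0.2622/(2π·54.1) = 7.712×10^-4 m·K/W
  R'_mineral wool = ln(0.189/0.0954)/(2πk) = 0.6837/(2π·0.0342) = 3.182 m·K/W
  R'_diatomaceous earth = ln(0.250/0.189)/(2πk) = 0.2797/(2π·0.0835) = 0.5331 m·K/W
ΣR = 7.712×10^-4 + 3.182 + 0.5331 = 3.716 m·K/W
Q' = ΔT/ΣR = (476 K − 293.1 K)/3.716 = 49.22 W/m
From the inner boundary to the mineral wool/diatomaceous earth interface, ΣR_partial = 3.183 m·K/W.
T_interface = T_in − Q'·ΣR_partial = 476 K − (49.22)(3.183) = 319.3 K

T = 319.3 K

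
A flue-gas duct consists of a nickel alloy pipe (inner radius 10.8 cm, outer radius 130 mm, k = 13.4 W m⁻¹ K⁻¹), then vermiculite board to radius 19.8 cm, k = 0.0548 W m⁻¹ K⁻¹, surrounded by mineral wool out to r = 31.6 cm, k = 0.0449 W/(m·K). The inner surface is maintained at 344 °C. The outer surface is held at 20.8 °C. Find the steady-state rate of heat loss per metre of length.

Resistance network (inner→outer):
  R'_nickel alloy = ln(0.130/0.108)/(2πk) = 0.1854/(2π·13.4) = 0.002202 m·K/W
  R'_vermiculite board = ln(0.198/0.130)/(2πk) = 0.4207/(2π·0.0548) = 1.222 m·K/W
  R'_mineral wool = ln(0.316/0.198)/(2πk) = 0.4675/(2π·0.0449) = 1.657 m·K/W
ΣR = 0.002202 + 1.222 + 1.657 = 2.881 m·K/W
Q' = ΔT/ΣR = (344 °C − 20.8 °C)/2.881 = 112 W/m

Q' = 112 W/m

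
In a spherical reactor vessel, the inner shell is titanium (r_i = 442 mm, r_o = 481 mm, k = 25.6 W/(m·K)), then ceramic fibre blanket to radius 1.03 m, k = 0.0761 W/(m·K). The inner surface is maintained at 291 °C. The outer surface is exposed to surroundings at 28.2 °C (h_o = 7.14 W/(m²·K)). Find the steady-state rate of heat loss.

Q = 225 W

Treat each layer as a resistance in series:
  R_titanium = (1/0.442 − 1/0.481)/(4πk) = 0.1834/(4π·25.6) = 5.702×10^-4 K/W
  R_ceramic fibre blanket = (1/0.481 − 1/1.03)/(4πk) = 1.108/(4π·0.0761) = 1.159 K/W
  R_conv,out = 1/(4πr²h) = 1/(4π·1.03²·7.14) = 0.01051 K/W
ΣR = 5.702×10^-4 + 1.159 + 0.01051 = 1.170 K/W
Q = ΔT/ΣR = (291 °C − 28.2 °C)/1.170 = 225 W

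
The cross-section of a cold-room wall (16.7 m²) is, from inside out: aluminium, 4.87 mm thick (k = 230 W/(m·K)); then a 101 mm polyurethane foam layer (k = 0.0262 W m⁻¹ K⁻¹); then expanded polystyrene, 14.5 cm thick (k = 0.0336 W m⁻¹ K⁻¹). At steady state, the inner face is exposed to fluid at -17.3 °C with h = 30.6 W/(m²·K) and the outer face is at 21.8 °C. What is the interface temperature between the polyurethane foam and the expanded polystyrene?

Series thermal resistances, inner to outer:
  R_conv,in = 1/(hA) = 1/(30.6·16.7) = 0.001957 K/W
  R_aluminium = L/(kA) = 0.00487/(230·16.7) = 1.268×10^-6 K/W
  R_polyurethane foam = L/(kA) = 0.101/(0.0262·16.7) = 0.2308 K/W
  R_expanded polystyrene = L/(kA) = 0.145/(0.0336·16.7) = 0.2584 K/W
ΣR = 0.001957 + 1.268×10^-6 + 0.2308 + 0.2584 = 0.4912 K/W
Q = ΔT/ΣR = (-17.3 °C − 21.8 °C)/0.4912 = -79.60 W
From the inner boundary to the polyurethane foam/expanded polystyrene interface, ΣR_partial = 0.2328 K/W.
T_interface = T_in − Q·ΣR_partial = -17.3 °C − (-79.60)(0.2328) = 1.23 °C

T = 1.23 °C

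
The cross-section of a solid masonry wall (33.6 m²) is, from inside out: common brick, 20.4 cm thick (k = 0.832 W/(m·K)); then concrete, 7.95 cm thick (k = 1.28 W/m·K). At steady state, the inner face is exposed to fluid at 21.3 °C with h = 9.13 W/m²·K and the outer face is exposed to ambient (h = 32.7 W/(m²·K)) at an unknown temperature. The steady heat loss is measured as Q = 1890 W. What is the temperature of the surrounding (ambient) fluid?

T_out = -3.87 °C

Series resistances:
  R_conv,in = 1/(hA) = 1/(9.13·33.6) = 0.003260 K/W
  R_common brick = L/(kA) = 0.204/(0.832·33.6) = 0.007297 K/W
  R_concrete = L/(kA) = 0.0795/(1.28·33.6) = 0.001848 K/W
  R_conv,out = 1/(hA) = 1/(32.7·33.6) = 9.101×10^-4 K/W
ΣR = 0.01332 K/W
ΔT = Q·ΣR = 1890 × 0.01332 = 25.17 K
Heat flows outward, so T_out = T_in − ΔT = 21.3 − 25.17 = -3.87 °C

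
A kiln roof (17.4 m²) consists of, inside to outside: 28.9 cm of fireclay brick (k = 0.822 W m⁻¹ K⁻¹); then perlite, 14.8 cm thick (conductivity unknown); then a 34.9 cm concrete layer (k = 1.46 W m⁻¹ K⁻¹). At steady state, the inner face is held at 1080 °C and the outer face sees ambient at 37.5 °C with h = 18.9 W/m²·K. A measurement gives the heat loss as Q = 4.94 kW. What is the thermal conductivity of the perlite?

ΣR = ΔT/Q = |1080 − 37.5|/4940 = 0.2110 K/W
Known resistances:
  R_fireclay brick = L/(kA) = 0.289/(0.822·17.4) = 0.02021 K/W
  R_concrete = L/(kA) = 0.349/(1.46·17.4) = 0.01374 K/W
  R_conv,out = 1/(hA) = 1/(18.9·17.4) = 0.003041 K/W
R_perlite = ΣR − ΣR_known = 0.2110 − 0.03699 = 0.1740 K/W
L/(kA) = 0.1740 ⇒ k = 0.148/(0.1740·17.4) = 0.0489 W/m·K

k = 0.0489 W/m·K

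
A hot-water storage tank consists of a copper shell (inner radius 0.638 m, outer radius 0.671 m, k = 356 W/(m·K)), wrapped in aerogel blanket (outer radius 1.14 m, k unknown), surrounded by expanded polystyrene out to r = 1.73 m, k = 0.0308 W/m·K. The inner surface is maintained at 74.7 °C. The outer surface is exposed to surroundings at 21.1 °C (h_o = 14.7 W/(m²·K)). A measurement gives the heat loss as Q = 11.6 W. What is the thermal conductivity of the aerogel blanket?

k = 0.0127 W/m·K

ΣR = ΔT/Q = |74.7 − 21.1|/11.6 = 4.621 K/W
Known resistances:
  R_copper = (1/0.638 − 1/0.671)/(4πk) = 0.07709/(4π·356) = 1.723×10^-5 K/W
  R_expanded polystyrene = (1/1.14 − 1/1.73)/(4πk) = 0.2992/(4π·0.0308) = 0.7729 K/W
  R_conv,out = 1/(4πr²h) = 1/(4π·1.73²·14.7) = 0.001809 K/W
R_aerogel blanket = ΣR − ΣR_known = 4.621 − 0.7747 = 3.846 K/W
(1/r₁−1/r₂)/(4πk) = 3.846 ⇒ k = 0.6131/(4π·3.846) = 0.0127 W/m·K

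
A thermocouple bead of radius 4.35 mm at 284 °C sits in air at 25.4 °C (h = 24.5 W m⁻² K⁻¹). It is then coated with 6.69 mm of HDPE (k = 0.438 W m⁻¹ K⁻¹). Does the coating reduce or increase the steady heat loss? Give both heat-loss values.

increases: 1.51 → 4.98 W

Critical radius for a sphere: r_cr = 2k/h = 0.0358 m = 3.58 cm.
Outer radius after coating: r₂ = 0.00435 + 0.00669 = 0.01104 m.
Since r₁ < r_cr and r₂ ≤ r_cr, the coating moves toward the maximum at r_cr — heat loss rises.
Bare: R = 1/(4πr₁²h) = 171.7 K/W; Q = 258.6/171.7 = 1.51 W.
Coated: R = R_cond + R_conv = 51.96 K/W; Q = 258.6/51.96 = 4.98 W.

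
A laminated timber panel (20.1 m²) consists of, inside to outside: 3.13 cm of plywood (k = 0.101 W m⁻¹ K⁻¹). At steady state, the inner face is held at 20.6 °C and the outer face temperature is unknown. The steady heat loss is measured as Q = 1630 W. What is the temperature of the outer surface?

Series resistances:
  R_plywood = L/(kA) = 0.0313/(0.101·20.1) = 0.01542 K/W
ΣR = 0.01542 K/W
ΔT = Q·ΣR = 1630 × 0.01542 = 25.13 K
Heat flows outward, so T_out = T_in − ΔT = 20.6 − 25.13 = -4.53 °C

T_out = -4.53 °C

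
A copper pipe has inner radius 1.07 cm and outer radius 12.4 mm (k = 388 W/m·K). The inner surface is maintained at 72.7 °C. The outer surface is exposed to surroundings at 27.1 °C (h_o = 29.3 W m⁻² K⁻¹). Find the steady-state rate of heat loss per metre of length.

Q' = 104 W/m

Series thermal resistances, inner to outer:
  R'_copper = ln(0.0124/0.0107)/(2πk) = 0.1475/(2π·388) = 6.048×10^-5 m·K/W
  R'_conv,out = 1/(2πr h) = 1/(2π·0.0124·29.3) = 0.4381 m·K/W
ΣR = 6.048×10^-5 + 0.4381 = 0.4382 m·K/W
Q' = ΔT/ΣR = (72.7 °C − 27.1 °C)/0.4382 = 104 W/m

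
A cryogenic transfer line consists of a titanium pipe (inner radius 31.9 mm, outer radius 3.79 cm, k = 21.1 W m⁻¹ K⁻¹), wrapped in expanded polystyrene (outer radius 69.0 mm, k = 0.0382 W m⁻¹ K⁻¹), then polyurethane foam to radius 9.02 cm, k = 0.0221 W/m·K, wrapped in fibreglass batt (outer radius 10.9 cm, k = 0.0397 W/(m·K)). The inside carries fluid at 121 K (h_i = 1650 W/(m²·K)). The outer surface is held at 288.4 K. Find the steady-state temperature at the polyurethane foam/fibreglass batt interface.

Series thermal resistances, inner to outer:
  R'_conv,in = 1/(2πr h) = 1/(2π·0.0319·1650) = 0.003024 m·K/W
  R'_titanium = ln(0.0379/0.0319)/(2πk) = 0.1723/(2π·21.1) = 0.001300 m·K/W
  R'_expanded polystyrene = ln(0.0690/0.0379)/(2πk) = 0.5992/(2π·0.0382) = 2.496 m·K/W
  R'_polyurethane foam = ln(0.0902/0.0690)/(2πk) = 0.2679/(2π·0.0221) = 1.929 m·K/W
  R'_fibreglass batt = ln(0.109/0.0902)/(2πk) = 0.1893/(2π·0.0397) = 0.7590 m·K/W
ΣR = 0.003024 + 0.001300 + 2.496 + 1.929 + 0.7590 = 5.188 m·K/W
Q' = ΔT/ΣR = (121 K − 288.4 K)/5.188 = -32.27 W/m
From the inner boundary to the polyurethane foam/fibreglass batt interface, ΣR_partial = 4.429 m·K/W.
T_interface = T_in − Q'·ΣR_partial = 121 K − (-32.27)(4.429) = 263.9 K

T = 263.9 K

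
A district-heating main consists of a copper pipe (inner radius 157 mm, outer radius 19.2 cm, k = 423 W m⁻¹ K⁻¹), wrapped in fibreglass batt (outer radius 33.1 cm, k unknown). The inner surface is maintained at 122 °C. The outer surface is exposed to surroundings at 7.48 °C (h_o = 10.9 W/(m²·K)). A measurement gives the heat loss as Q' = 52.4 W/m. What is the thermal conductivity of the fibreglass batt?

k = 0.0405 W/m·K

ΣR = ΔT/Q' = |122 − 7.48|/52.4 = 2.185 m·K/W
Known resistances:
  R'_copper = ln(0.192/0.157)/(2πk) = 0.2012/(2π·423) = 7.572×10^-5 m·K/W
  R'_conv,out = 1/(2πr h) = 1/(2π·0.331·10.9) = 0.04411 m·K/W
R_fibreglass batt = ΣR − ΣR_known = 2.185 − 0.04419 = 2.141 m·K/W
ln(r₂/r₁)/(2πk) = 2.141 ⇒ k = 0.5446/(2π·2.141) = 0.0405 W/m·K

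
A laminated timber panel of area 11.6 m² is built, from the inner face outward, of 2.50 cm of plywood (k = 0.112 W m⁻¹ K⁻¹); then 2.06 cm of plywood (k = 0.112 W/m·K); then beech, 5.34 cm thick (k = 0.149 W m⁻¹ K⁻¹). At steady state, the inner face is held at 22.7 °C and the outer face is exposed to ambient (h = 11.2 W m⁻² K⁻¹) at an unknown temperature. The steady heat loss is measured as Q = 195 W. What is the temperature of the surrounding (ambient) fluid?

Series resistances:
  R_plywood = L/(kA) = 0.0250/(0.112·11.6) = 0.01924 K/W
  R_plywood = L/(kA) = 0.0206/(0.112·11.6) = 0.01586 K/W
  R_beech = L/(kA) = 0.0534/(0.149·11.6) = 0.03090 K/W
  R_conv,out = 1/(hA) = 1/(11.2·11.6) = 0.007697 K/W
ΣR = 0.07369 K/W
ΔT = Q·ΣR = 195 × 0.07369 = 14.37 K
Heat flows outward, so T_out = T_in − ΔT = 22.7 − 14.37 = 8.33 °C

T_out = 8.33 °C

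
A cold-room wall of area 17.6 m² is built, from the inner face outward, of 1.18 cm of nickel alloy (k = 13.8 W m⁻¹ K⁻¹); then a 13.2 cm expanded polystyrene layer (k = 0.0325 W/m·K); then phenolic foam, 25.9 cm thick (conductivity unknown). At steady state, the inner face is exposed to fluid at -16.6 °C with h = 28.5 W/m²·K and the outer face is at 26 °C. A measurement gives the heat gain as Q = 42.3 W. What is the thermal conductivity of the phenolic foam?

k = 0.0190 W/m·K

ΣR = ΔT/Q = |-16.6 − 26|/42.3 = 1.007 K/W
Known resistances:
  R_conv,in = 1/(hA) = 1/(28.5·17.6) = 0.001994 K/W
  R_nickel alloy = L/(kA) = 0.0118/(13.8·17.6) = 4.858×10^-5 K/W
  R_expanded polystyrene = L/(kA) = 0.132/(0.0325·17.6) = 0.2308 K/W
R_phenolic foam = ΣR − ΣR_known = 1.007 − 0.2328 = 0.7742 K/W
L/(kA) = 0.7742 ⇒ k = 0.259/(0.7742·17.6) = 0.0190 W/m·K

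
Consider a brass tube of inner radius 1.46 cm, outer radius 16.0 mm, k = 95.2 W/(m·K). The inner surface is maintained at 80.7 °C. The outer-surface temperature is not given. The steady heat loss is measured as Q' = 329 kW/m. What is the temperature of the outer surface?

T_out = 30.3 °C

Sum the resistances:
  R'_brass = ln(0.0160/0.0146)/(2πk) = 0.09157/(2π·95.2) = 1.531×10^-4 m·K/W
ΣR = 1.531×10^-4 m·K/W
ΔT = Q'·ΣR = 3.29×10^5 × 1.531×10^-4 = 50.37 K
Heat flows outward, so T_out = T_in − ΔT = 80.7 − 50.37 = 30.3 °C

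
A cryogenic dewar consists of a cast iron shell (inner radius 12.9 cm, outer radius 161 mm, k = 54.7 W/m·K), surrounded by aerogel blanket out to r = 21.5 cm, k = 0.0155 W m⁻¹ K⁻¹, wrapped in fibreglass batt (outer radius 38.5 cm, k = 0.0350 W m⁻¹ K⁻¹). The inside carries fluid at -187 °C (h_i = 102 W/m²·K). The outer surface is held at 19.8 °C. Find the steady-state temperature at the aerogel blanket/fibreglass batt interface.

T = -56.1 °C

Resistance network (inner→outer):
  R_conv,in = 1/(4πr²h) = 1/(4π·0.129²·102) = 0.04688 K/W
  R_cast iron = (1/0.129 − 1/0.161)/(4πk) = 1.541/(4π·54.7) = 0.002241 K/W
  R_aerogel blanket = (1/0.161 − 1/0.215)/(4πk) = 1.560/(4π·0.0155) = 8.009 K/W
  R_fibreglass batt = (1/0.215 − 1/0.385)/(4πk) = 2.054/(4π·0.0350) = 4.670 K/W
ΣR = 0.04688 + 0.002241 + 8.009 + 4.670 = 12.73 K/W
Q = ΔT/ΣR = (-187 °C − 19.8 °C)/12.73 = -16.25 W
From the inner boundary to the aerogel blanket/fibreglass batt interface, ΣR_partial = 8.058 K/W.
T_interface = T_in − Q·ΣR_partial = -187 °C − (-16.25)(8.058) = -56.1 °C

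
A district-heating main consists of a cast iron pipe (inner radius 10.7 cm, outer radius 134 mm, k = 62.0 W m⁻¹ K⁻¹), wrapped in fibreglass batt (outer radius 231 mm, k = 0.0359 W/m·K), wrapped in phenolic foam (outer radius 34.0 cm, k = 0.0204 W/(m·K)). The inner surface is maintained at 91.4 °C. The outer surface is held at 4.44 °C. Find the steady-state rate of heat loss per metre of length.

Resistance network (inner→outer):
  R'_cast iron = ln(0.134/0.107)/(2πk) = 0.2250/(2π·62.0) = 5.776×10^-4 m·K/W
  R'_fibreglass batt = ln(0.231/0.134)/(2πk) = 0.5446/(2π·0.0359) = 2.414 m·K/W
  R'_phenolic foam = ln(0.340/0.231)/(2πk) = 0.3865/(2π·0.0204) = 3.016 m·K/W
ΣR = 5.776×10^-4 + 2.414 + 3.016 = 5.431 m·K/W
Q' = ΔT/ΣR = (91.4 °C − 4.44 °C)/5.431 = 16.0 W/m

Q' = 16.0 W/m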